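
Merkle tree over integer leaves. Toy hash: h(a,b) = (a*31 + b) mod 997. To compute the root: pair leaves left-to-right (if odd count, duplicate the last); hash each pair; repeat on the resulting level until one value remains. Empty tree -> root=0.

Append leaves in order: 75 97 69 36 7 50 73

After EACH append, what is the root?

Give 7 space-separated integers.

Answer: 75 428 521 488 362 741 816

Derivation:
After append 75 (leaves=[75]):
  L0: [75]
  root=75
After append 97 (leaves=[75, 97]):
  L0: [75, 97]
  L1: h(75,97)=(75*31+97)%997=428 -> [428]
  root=428
After append 69 (leaves=[75, 97, 69]):
  L0: [75, 97, 69]
  L1: h(75,97)=(75*31+97)%997=428 h(69,69)=(69*31+69)%997=214 -> [428, 214]
  L2: h(428,214)=(428*31+214)%997=521 -> [521]
  root=521
After append 36 (leaves=[75, 97, 69, 36]):
  L0: [75, 97, 69, 36]
  L1: h(75,97)=(75*31+97)%997=428 h(69,36)=(69*31+36)%997=181 -> [428, 181]
  L2: h(428,181)=(428*31+181)%997=488 -> [488]
  root=488
After append 7 (leaves=[75, 97, 69, 36, 7]):
  L0: [75, 97, 69, 36, 7]
  L1: h(75,97)=(75*31+97)%997=428 h(69,36)=(69*31+36)%997=181 h(7,7)=(7*31+7)%997=224 -> [428, 181, 224]
  L2: h(428,181)=(428*31+181)%997=488 h(224,224)=(224*31+224)%997=189 -> [488, 189]
  L3: h(488,189)=(488*31+189)%997=362 -> [362]
  root=362
After append 50 (leaves=[75, 97, 69, 36, 7, 50]):
  L0: [75, 97, 69, 36, 7, 50]
  L1: h(75,97)=(75*31+97)%997=428 h(69,36)=(69*31+36)%997=181 h(7,50)=(7*31+50)%997=267 -> [428, 181, 267]
  L2: h(428,181)=(428*31+181)%997=488 h(267,267)=(267*31+267)%997=568 -> [488, 568]
  L3: h(488,568)=(488*31+568)%997=741 -> [741]
  root=741
After append 73 (leaves=[75, 97, 69, 36, 7, 50, 73]):
  L0: [75, 97, 69, 36, 7, 50, 73]
  L1: h(75,97)=(75*31+97)%997=428 h(69,36)=(69*31+36)%997=181 h(7,50)=(7*31+50)%997=267 h(73,73)=(73*31+73)%997=342 -> [428, 181, 267, 342]
  L2: h(428,181)=(428*31+181)%997=488 h(267,342)=(267*31+342)%997=643 -> [488, 643]
  L3: h(488,643)=(488*31+643)%997=816 -> [816]
  root=816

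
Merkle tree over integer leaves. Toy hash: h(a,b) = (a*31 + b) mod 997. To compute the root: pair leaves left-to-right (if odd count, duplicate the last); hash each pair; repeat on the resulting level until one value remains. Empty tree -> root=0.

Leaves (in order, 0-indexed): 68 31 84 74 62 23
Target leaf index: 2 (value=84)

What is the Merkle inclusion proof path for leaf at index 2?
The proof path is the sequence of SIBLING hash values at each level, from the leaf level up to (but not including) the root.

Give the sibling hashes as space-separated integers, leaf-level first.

Answer: 74 145 426

Derivation:
L0 (leaves): [68, 31, 84, 74, 62, 23], target index=2
L1: h(68,31)=(68*31+31)%997=145 [pair 0] h(84,74)=(84*31+74)%997=684 [pair 1] h(62,23)=(62*31+23)%997=948 [pair 2] -> [145, 684, 948]
  Sibling for proof at L0: 74
L2: h(145,684)=(145*31+684)%997=194 [pair 0] h(948,948)=(948*31+948)%997=426 [pair 1] -> [194, 426]
  Sibling for proof at L1: 145
L3: h(194,426)=(194*31+426)%997=458 [pair 0] -> [458]
  Sibling for proof at L2: 426
Root: 458
Proof path (sibling hashes from leaf to root): [74, 145, 426]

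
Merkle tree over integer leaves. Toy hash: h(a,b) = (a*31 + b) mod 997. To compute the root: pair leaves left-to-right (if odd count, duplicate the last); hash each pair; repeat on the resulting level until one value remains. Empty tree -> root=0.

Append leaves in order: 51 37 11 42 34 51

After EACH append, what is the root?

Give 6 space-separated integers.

Answer: 51 621 660 691 405 949

Derivation:
After append 51 (leaves=[51]):
  L0: [51]
  root=51
After append 37 (leaves=[51, 37]):
  L0: [51, 37]
  L1: h(51,37)=(51*31+37)%997=621 -> [621]
  root=621
After append 11 (leaves=[51, 37, 11]):
  L0: [51, 37, 11]
  L1: h(51,37)=(51*31+37)%997=621 h(11,11)=(11*31+11)%997=352 -> [621, 352]
  L2: h(621,352)=(621*31+352)%997=660 -> [660]
  root=660
After append 42 (leaves=[51, 37, 11, 42]):
  L0: [51, 37, 11, 42]
  L1: h(51,37)=(51*31+37)%997=621 h(11,42)=(11*31+42)%997=383 -> [621, 383]
  L2: h(621,383)=(621*31+383)%997=691 -> [691]
  root=691
After append 34 (leaves=[51, 37, 11, 42, 34]):
  L0: [51, 37, 11, 42, 34]
  L1: h(51,37)=(51*31+37)%997=621 h(11,42)=(11*31+42)%997=383 h(34,34)=(34*31+34)%997=91 -> [621, 383, 91]
  L2: h(621,383)=(621*31+383)%997=691 h(91,91)=(91*31+91)%997=918 -> [691, 918]
  L3: h(691,918)=(691*31+918)%997=405 -> [405]
  root=405
After append 51 (leaves=[51, 37, 11, 42, 34, 51]):
  L0: [51, 37, 11, 42, 34, 51]
  L1: h(51,37)=(51*31+37)%997=621 h(11,42)=(11*31+42)%997=383 h(34,51)=(34*31+51)%997=108 -> [621, 383, 108]
  L2: h(621,383)=(621*31+383)%997=691 h(108,108)=(108*31+108)%997=465 -> [691, 465]
  L3: h(691,465)=(691*31+465)%997=949 -> [949]
  root=949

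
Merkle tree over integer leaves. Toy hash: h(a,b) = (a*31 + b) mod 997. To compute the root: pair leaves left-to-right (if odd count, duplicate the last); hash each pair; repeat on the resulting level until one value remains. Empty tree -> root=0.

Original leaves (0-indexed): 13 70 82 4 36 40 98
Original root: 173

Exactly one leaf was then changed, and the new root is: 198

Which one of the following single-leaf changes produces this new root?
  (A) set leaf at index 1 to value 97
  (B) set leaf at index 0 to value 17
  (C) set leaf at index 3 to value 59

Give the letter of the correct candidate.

Answer: A

Derivation:
Original leaves: [13, 70, 82, 4, 36, 40, 98]
Target new root: 198
Try each candidate change and compute the resulting root:
Candidate A: set leaf[1] = 97 -> leaves = [13, 97, 82, 4, 36, 40, 98]
  L0: [13, 97, 82, 4, 36, 40, 98]
  L1: h(13,97)=(13*31+97)%997=500 h(82,4)=(82*31+4)%997=552 h(36,40)=(36*31+40)%997=159 h(98,98)=(98*31+98)%997=145 -> [500, 552, 159, 145]
  L2: h(500,552)=(500*31+552)%997=100 h(159,145)=(159*31+145)%997=89 -> [100, 89]
  L3: h(100,89)=(100*31+89)%997=198 -> [198]
  root = 198 == target 198  ** MATCH **
Candidate B: set leaf[0] = 17 -> leaves = [17, 70, 82, 4, 36, 40, 98]
  L0: [17, 70, 82, 4, 36, 40, 98]
  L1: h(17,70)=(17*31+70)%997=597 h(82,4)=(82*31+4)%997=552 h(36,40)=(36*31+40)%997=159 h(98,98)=(98*31+98)%997=145 -> [597, 552, 159, 145]
  L2: h(597,552)=(597*31+552)%997=116 h(159,145)=(159*31+145)%997=89 -> [116, 89]
  L3: h(116,89)=(116*31+89)%997=694 -> [694]
  root = 694 != target 198
Candidate C: set leaf[3] = 59 -> leaves = [13, 70, 82, 59, 36, 40, 98]
  L0: [13, 70, 82, 59, 36, 40, 98]
  L1: h(13,70)=(13*31+70)%997=473 h(82,59)=(82*31+59)%997=607 h(36,40)=(36*31+40)%997=159 h(98,98)=(98*31+98)%997=145 -> [473, 607, 159, 145]
  L2: h(473,607)=(473*31+607)%997=315 h(159,145)=(159*31+145)%997=89 -> [315, 89]
  L3: h(315,89)=(315*31+89)%997=881 -> [881]
  root = 881 != target 198
Candidate A produces the target root.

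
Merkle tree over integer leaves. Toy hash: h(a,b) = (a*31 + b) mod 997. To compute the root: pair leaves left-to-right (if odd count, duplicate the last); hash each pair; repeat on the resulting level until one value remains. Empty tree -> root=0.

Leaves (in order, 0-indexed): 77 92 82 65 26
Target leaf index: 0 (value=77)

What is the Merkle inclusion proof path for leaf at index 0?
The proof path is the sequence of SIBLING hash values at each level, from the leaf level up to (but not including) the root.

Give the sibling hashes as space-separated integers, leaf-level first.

Answer: 92 613 702

Derivation:
L0 (leaves): [77, 92, 82, 65, 26], target index=0
L1: h(77,92)=(77*31+92)%997=485 [pair 0] h(82,65)=(82*31+65)%997=613 [pair 1] h(26,26)=(26*31+26)%997=832 [pair 2] -> [485, 613, 832]
  Sibling for proof at L0: 92
L2: h(485,613)=(485*31+613)%997=693 [pair 0] h(832,832)=(832*31+832)%997=702 [pair 1] -> [693, 702]
  Sibling for proof at L1: 613
L3: h(693,702)=(693*31+702)%997=251 [pair 0] -> [251]
  Sibling for proof at L2: 702
Root: 251
Proof path (sibling hashes from leaf to root): [92, 613, 702]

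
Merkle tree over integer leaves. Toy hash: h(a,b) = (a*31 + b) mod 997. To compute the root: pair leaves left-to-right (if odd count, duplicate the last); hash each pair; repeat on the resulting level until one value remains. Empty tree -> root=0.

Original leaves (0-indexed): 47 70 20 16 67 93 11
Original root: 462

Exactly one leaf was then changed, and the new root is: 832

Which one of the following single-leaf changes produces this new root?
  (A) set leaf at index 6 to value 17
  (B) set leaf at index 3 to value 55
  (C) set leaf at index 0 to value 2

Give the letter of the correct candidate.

Original leaves: [47, 70, 20, 16, 67, 93, 11]
Target new root: 832
Try each candidate change and compute the resulting root:
Candidate A: set leaf[6] = 17 -> leaves = [47, 70, 20, 16, 67, 93, 17]
  L0: [47, 70, 20, 16, 67, 93, 17]
  L1: h(47,70)=(47*31+70)%997=530 h(20,16)=(20*31+16)%997=636 h(67,93)=(67*31+93)%997=176 h(17,17)=(17*31+17)%997=544 -> [530, 636, 176, 544]
  L2: h(530,636)=(530*31+636)%997=117 h(176,544)=(176*31+544)%997=18 -> [117, 18]
  L3: h(117,18)=(117*31+18)%997=654 -> [654]
  root = 654 != target 832
Candidate B: set leaf[3] = 55 -> leaves = [47, 70, 20, 55, 67, 93, 11]
  L0: [47, 70, 20, 55, 67, 93, 11]
  L1: h(47,70)=(47*31+70)%997=530 h(20,55)=(20*31+55)%997=675 h(67,93)=(67*31+93)%997=176 h(11,11)=(11*31+11)%997=352 -> [530, 675, 176, 352]
  L2: h(530,675)=(530*31+675)%997=156 h(176,352)=(176*31+352)%997=823 -> [156, 823]
  L3: h(156,823)=(156*31+823)%997=674 -> [674]
  root = 674 != target 832
Candidate C: set leaf[0] = 2 -> leaves = [2, 70, 20, 16, 67, 93, 11]
  L0: [2, 70, 20, 16, 67, 93, 11]
  L1: h(2,70)=(2*31+70)%997=132 h(20,16)=(20*31+16)%997=636 h(67,93)=(67*31+93)%997=176 h(11,11)=(11*31+11)%997=352 -> [132, 636, 176, 352]
  L2: h(132,636)=(132*31+636)%997=740 h(176,352)=(176*31+352)%997=823 -> [740, 823]
  L3: h(740,823)=(740*31+823)%997=832 -> [832]
  root = 832 == target 832  ** MATCH **
Candidate C produces the target root.

Answer: C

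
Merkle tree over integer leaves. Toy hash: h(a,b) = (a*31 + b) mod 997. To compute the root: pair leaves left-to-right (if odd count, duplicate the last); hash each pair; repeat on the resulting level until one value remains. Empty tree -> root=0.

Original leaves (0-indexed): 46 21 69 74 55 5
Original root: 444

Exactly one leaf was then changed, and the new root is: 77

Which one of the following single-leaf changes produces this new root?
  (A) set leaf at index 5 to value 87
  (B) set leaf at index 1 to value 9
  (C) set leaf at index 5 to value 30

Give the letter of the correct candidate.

Original leaves: [46, 21, 69, 74, 55, 5]
Target new root: 77
Try each candidate change and compute the resulting root:
Candidate A: set leaf[5] = 87 -> leaves = [46, 21, 69, 74, 55, 87]
  L0: [46, 21, 69, 74, 55, 87]
  L1: h(46,21)=(46*31+21)%997=450 h(69,74)=(69*31+74)%997=219 h(55,87)=(55*31+87)%997=795 -> [450, 219, 795]
  L2: h(450,219)=(450*31+219)%997=211 h(795,795)=(795*31+795)%997=515 -> [211, 515]
  L3: h(211,515)=(211*31+515)%997=77 -> [77]
  root = 77 == target 77  ** MATCH **
Candidate B: set leaf[1] = 9 -> leaves = [46, 9, 69, 74, 55, 5]
  L0: [46, 9, 69, 74, 55, 5]
  L1: h(46,9)=(46*31+9)%997=438 h(69,74)=(69*31+74)%997=219 h(55,5)=(55*31+5)%997=713 -> [438, 219, 713]
  L2: h(438,219)=(438*31+219)%997=836 h(713,713)=(713*31+713)%997=882 -> [836, 882]
  L3: h(836,882)=(836*31+882)%997=876 -> [876]
  root = 876 != target 77
Candidate C: set leaf[5] = 30 -> leaves = [46, 21, 69, 74, 55, 30]
  L0: [46, 21, 69, 74, 55, 30]
  L1: h(46,21)=(46*31+21)%997=450 h(69,74)=(69*31+74)%997=219 h(55,30)=(55*31+30)%997=738 -> [450, 219, 738]
  L2: h(450,219)=(450*31+219)%997=211 h(738,738)=(738*31+738)%997=685 -> [211, 685]
  L3: h(211,685)=(211*31+685)%997=247 -> [247]
  root = 247 != target 77
Candidate A produces the target root.

Answer: A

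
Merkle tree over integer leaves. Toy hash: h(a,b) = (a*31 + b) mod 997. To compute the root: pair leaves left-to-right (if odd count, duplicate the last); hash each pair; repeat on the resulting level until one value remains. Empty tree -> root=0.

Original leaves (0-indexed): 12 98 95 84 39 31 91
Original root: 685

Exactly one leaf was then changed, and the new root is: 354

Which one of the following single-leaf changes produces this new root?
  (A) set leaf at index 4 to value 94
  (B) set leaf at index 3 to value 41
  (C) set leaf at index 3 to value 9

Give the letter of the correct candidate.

Answer: C

Derivation:
Original leaves: [12, 98, 95, 84, 39, 31, 91]
Target new root: 354
Try each candidate change and compute the resulting root:
Candidate A: set leaf[4] = 94 -> leaves = [12, 98, 95, 84, 94, 31, 91]
  L0: [12, 98, 95, 84, 94, 31, 91]
  L1: h(12,98)=(12*31+98)%997=470 h(95,84)=(95*31+84)%997=38 h(94,31)=(94*31+31)%997=951 h(91,91)=(91*31+91)%997=918 -> [470, 38, 951, 918]
  L2: h(470,38)=(470*31+38)%997=650 h(951,918)=(951*31+918)%997=489 -> [650, 489]
  L3: h(650,489)=(650*31+489)%997=699 -> [699]
  root = 699 != target 354
Candidate B: set leaf[3] = 41 -> leaves = [12, 98, 95, 41, 39, 31, 91]
  L0: [12, 98, 95, 41, 39, 31, 91]
  L1: h(12,98)=(12*31+98)%997=470 h(95,41)=(95*31+41)%997=992 h(39,31)=(39*31+31)%997=243 h(91,91)=(91*31+91)%997=918 -> [470, 992, 243, 918]
  L2: h(470,992)=(470*31+992)%997=607 h(243,918)=(243*31+918)%997=475 -> [607, 475]
  L3: h(607,475)=(607*31+475)%997=349 -> [349]
  root = 349 != target 354
Candidate C: set leaf[3] = 9 -> leaves = [12, 98, 95, 9, 39, 31, 91]
  L0: [12, 98, 95, 9, 39, 31, 91]
  L1: h(12,98)=(12*31+98)%997=470 h(95,9)=(95*31+9)%997=960 h(39,31)=(39*31+31)%997=243 h(91,91)=(91*31+91)%997=918 -> [470, 960, 243, 918]
  L2: h(470,960)=(470*31+960)%997=575 h(243,918)=(243*31+918)%997=475 -> [575, 475]
  L3: h(575,475)=(575*31+475)%997=354 -> [354]
  root = 354 == target 354  ** MATCH **
Candidate C produces the target root.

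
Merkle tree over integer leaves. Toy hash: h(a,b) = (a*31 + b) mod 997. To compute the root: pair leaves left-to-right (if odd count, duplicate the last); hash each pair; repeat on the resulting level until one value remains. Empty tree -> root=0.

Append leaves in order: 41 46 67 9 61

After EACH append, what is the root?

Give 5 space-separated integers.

Answer: 41 320 100 42 955

Derivation:
After append 41 (leaves=[41]):
  L0: [41]
  root=41
After append 46 (leaves=[41, 46]):
  L0: [41, 46]
  L1: h(41,46)=(41*31+46)%997=320 -> [320]
  root=320
After append 67 (leaves=[41, 46, 67]):
  L0: [41, 46, 67]
  L1: h(41,46)=(41*31+46)%997=320 h(67,67)=(67*31+67)%997=150 -> [320, 150]
  L2: h(320,150)=(320*31+150)%997=100 -> [100]
  root=100
After append 9 (leaves=[41, 46, 67, 9]):
  L0: [41, 46, 67, 9]
  L1: h(41,46)=(41*31+46)%997=320 h(67,9)=(67*31+9)%997=92 -> [320, 92]
  L2: h(320,92)=(320*31+92)%997=42 -> [42]
  root=42
After append 61 (leaves=[41, 46, 67, 9, 61]):
  L0: [41, 46, 67, 9, 61]
  L1: h(41,46)=(41*31+46)%997=320 h(67,9)=(67*31+9)%997=92 h(61,61)=(61*31+61)%997=955 -> [320, 92, 955]
  L2: h(320,92)=(320*31+92)%997=42 h(955,955)=(955*31+955)%997=650 -> [42, 650]
  L3: h(42,650)=(42*31+650)%997=955 -> [955]
  root=955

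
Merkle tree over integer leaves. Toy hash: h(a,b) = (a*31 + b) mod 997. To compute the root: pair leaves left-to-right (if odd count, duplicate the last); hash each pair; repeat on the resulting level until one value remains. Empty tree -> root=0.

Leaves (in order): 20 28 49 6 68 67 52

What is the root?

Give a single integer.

L0: [20, 28, 49, 6, 68, 67, 52]
L1: h(20,28)=(20*31+28)%997=648 h(49,6)=(49*31+6)%997=528 h(68,67)=(68*31+67)%997=181 h(52,52)=(52*31+52)%997=667 -> [648, 528, 181, 667]
L2: h(648,528)=(648*31+528)%997=676 h(181,667)=(181*31+667)%997=296 -> [676, 296]
L3: h(676,296)=(676*31+296)%997=315 -> [315]

Answer: 315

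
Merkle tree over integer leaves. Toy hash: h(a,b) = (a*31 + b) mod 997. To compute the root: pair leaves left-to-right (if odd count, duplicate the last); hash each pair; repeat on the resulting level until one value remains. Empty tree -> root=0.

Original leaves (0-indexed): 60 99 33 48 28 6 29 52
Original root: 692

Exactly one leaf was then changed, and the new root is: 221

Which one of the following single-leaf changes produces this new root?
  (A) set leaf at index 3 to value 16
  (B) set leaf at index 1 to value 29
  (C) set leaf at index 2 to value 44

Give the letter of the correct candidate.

Answer: B

Derivation:
Original leaves: [60, 99, 33, 48, 28, 6, 29, 52]
Target new root: 221
Try each candidate change and compute the resulting root:
Candidate A: set leaf[3] = 16 -> leaves = [60, 99, 33, 16, 28, 6, 29, 52]
  L0: [60, 99, 33, 16, 28, 6, 29, 52]
  L1: h(60,99)=(60*31+99)%997=962 h(33,16)=(33*31+16)%997=42 h(28,6)=(28*31+6)%997=874 h(29,52)=(29*31+52)%997=951 -> [962, 42, 874, 951]
  L2: h(962,42)=(962*31+42)%997=951 h(874,951)=(874*31+951)%997=129 -> [951, 129]
  L3: h(951,129)=(951*31+129)%997=697 -> [697]
  root = 697 != target 221
Candidate B: set leaf[1] = 29 -> leaves = [60, 29, 33, 48, 28, 6, 29, 52]
  L0: [60, 29, 33, 48, 28, 6, 29, 52]
  L1: h(60,29)=(60*31+29)%997=892 h(33,48)=(33*31+48)%997=74 h(28,6)=(28*31+6)%997=874 h(29,52)=(29*31+52)%997=951 -> [892, 74, 874, 951]
  L2: h(892,74)=(892*31+74)%997=807 h(874,951)=(874*31+951)%997=129 -> [807, 129]
  L3: h(807,129)=(807*31+129)%997=221 -> [221]
  root = 221 == target 221  ** MATCH **
Candidate C: set leaf[2] = 44 -> leaves = [60, 99, 44, 48, 28, 6, 29, 52]
  L0: [60, 99, 44, 48, 28, 6, 29, 52]
  L1: h(60,99)=(60*31+99)%997=962 h(44,48)=(44*31+48)%997=415 h(28,6)=(28*31+6)%997=874 h(29,52)=(29*31+52)%997=951 -> [962, 415, 874, 951]
  L2: h(962,415)=(962*31+415)%997=327 h(874,951)=(874*31+951)%997=129 -> [327, 129]
  L3: h(327,129)=(327*31+129)%997=296 -> [296]
  root = 296 != target 221
Candidate B produces the target root.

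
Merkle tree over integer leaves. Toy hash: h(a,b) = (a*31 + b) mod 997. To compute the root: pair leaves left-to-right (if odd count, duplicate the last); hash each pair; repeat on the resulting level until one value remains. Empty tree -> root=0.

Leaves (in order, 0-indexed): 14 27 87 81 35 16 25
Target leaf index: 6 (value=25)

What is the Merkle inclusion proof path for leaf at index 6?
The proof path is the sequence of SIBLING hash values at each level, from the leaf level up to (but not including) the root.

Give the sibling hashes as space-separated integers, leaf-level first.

Answer: 25 104 120

Derivation:
L0 (leaves): [14, 27, 87, 81, 35, 16, 25], target index=6
L1: h(14,27)=(14*31+27)%997=461 [pair 0] h(87,81)=(87*31+81)%997=784 [pair 1] h(35,16)=(35*31+16)%997=104 [pair 2] h(25,25)=(25*31+25)%997=800 [pair 3] -> [461, 784, 104, 800]
  Sibling for proof at L0: 25
L2: h(461,784)=(461*31+784)%997=120 [pair 0] h(104,800)=(104*31+800)%997=36 [pair 1] -> [120, 36]
  Sibling for proof at L1: 104
L3: h(120,36)=(120*31+36)%997=765 [pair 0] -> [765]
  Sibling for proof at L2: 120
Root: 765
Proof path (sibling hashes from leaf to root): [25, 104, 120]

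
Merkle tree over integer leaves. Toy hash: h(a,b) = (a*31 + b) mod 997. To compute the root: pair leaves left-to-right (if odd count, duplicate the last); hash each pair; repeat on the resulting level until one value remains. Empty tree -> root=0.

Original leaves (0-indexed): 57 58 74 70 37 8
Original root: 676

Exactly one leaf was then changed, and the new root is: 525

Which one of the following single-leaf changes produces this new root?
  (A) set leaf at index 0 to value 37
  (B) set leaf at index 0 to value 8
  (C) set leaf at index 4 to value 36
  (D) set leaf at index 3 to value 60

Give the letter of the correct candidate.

Answer: B

Derivation:
Original leaves: [57, 58, 74, 70, 37, 8]
Target new root: 525
Try each candidate change and compute the resulting root:
Candidate A: set leaf[0] = 37 -> leaves = [37, 58, 74, 70, 37, 8]
  L0: [37, 58, 74, 70, 37, 8]
  L1: h(37,58)=(37*31+58)%997=208 h(74,70)=(74*31+70)%997=370 h(37,8)=(37*31+8)%997=158 -> [208, 370, 158]
  L2: h(208,370)=(208*31+370)%997=836 h(158,158)=(158*31+158)%997=71 -> [836, 71]
  L3: h(836,71)=(836*31+71)%997=65 -> [65]
  root = 65 != target 525
Candidate B: set leaf[0] = 8 -> leaves = [8, 58, 74, 70, 37, 8]
  L0: [8, 58, 74, 70, 37, 8]
  L1: h(8,58)=(8*31+58)%997=306 h(74,70)=(74*31+70)%997=370 h(37,8)=(37*31+8)%997=158 -> [306, 370, 158]
  L2: h(306,370)=(306*31+370)%997=883 h(158,158)=(158*31+158)%997=71 -> [883, 71]
  L3: h(883,71)=(883*31+71)%997=525 -> [525]
  root = 525 == target 525  ** MATCH **
Candidate C: set leaf[4] = 36 -> leaves = [57, 58, 74, 70, 36, 8]
  L0: [57, 58, 74, 70, 36, 8]
  L1: h(57,58)=(57*31+58)%997=828 h(74,70)=(74*31+70)%997=370 h(36,8)=(36*31+8)%997=127 -> [828, 370, 127]
  L2: h(828,370)=(828*31+370)%997=116 h(127,127)=(127*31+127)%997=76 -> [116, 76]
  L3: h(116,76)=(116*31+76)%997=681 -> [681]
  root = 681 != target 525
Candidate D: set leaf[3] = 60 -> leaves = [57, 58, 74, 60, 37, 8]
  L0: [57, 58, 74, 60, 37, 8]
  L1: h(57,58)=(57*31+58)%997=828 h(74,60)=(74*31+60)%997=360 h(37,8)=(37*31+8)%997=158 -> [828, 360, 158]
  L2: h(828,360)=(828*31+360)%997=106 h(158,158)=(158*31+158)%997=71 -> [106, 71]
  L3: h(106,71)=(106*31+71)%997=366 -> [366]
  root = 366 != target 525
Candidate B produces the target root.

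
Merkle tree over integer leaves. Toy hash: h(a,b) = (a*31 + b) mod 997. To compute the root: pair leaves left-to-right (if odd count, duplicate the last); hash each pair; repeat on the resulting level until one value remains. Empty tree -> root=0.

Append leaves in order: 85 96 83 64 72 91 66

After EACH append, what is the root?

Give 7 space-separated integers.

Answer: 85 737 578 559 330 938 727

Derivation:
After append 85 (leaves=[85]):
  L0: [85]
  root=85
After append 96 (leaves=[85, 96]):
  L0: [85, 96]
  L1: h(85,96)=(85*31+96)%997=737 -> [737]
  root=737
After append 83 (leaves=[85, 96, 83]):
  L0: [85, 96, 83]
  L1: h(85,96)=(85*31+96)%997=737 h(83,83)=(83*31+83)%997=662 -> [737, 662]
  L2: h(737,662)=(737*31+662)%997=578 -> [578]
  root=578
After append 64 (leaves=[85, 96, 83, 64]):
  L0: [85, 96, 83, 64]
  L1: h(85,96)=(85*31+96)%997=737 h(83,64)=(83*31+64)%997=643 -> [737, 643]
  L2: h(737,643)=(737*31+643)%997=559 -> [559]
  root=559
After append 72 (leaves=[85, 96, 83, 64, 72]):
  L0: [85, 96, 83, 64, 72]
  L1: h(85,96)=(85*31+96)%997=737 h(83,64)=(83*31+64)%997=643 h(72,72)=(72*31+72)%997=310 -> [737, 643, 310]
  L2: h(737,643)=(737*31+643)%997=559 h(310,310)=(310*31+310)%997=947 -> [559, 947]
  L3: h(559,947)=(559*31+947)%997=330 -> [330]
  root=330
After append 91 (leaves=[85, 96, 83, 64, 72, 91]):
  L0: [85, 96, 83, 64, 72, 91]
  L1: h(85,96)=(85*31+96)%997=737 h(83,64)=(83*31+64)%997=643 h(72,91)=(72*31+91)%997=329 -> [737, 643, 329]
  L2: h(737,643)=(737*31+643)%997=559 h(329,329)=(329*31+329)%997=558 -> [559, 558]
  L3: h(559,558)=(559*31+558)%997=938 -> [938]
  root=938
After append 66 (leaves=[85, 96, 83, 64, 72, 91, 66]):
  L0: [85, 96, 83, 64, 72, 91, 66]
  L1: h(85,96)=(85*31+96)%997=737 h(83,64)=(83*31+64)%997=643 h(72,91)=(72*31+91)%997=329 h(66,66)=(66*31+66)%997=118 -> [737, 643, 329, 118]
  L2: h(737,643)=(737*31+643)%997=559 h(329,118)=(329*31+118)%997=347 -> [559, 347]
  L3: h(559,347)=(559*31+347)%997=727 -> [727]
  root=727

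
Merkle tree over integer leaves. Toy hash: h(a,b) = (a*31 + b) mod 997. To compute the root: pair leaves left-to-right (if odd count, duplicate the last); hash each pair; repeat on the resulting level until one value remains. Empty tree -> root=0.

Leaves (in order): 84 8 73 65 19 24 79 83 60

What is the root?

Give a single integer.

Answer: 764

Derivation:
L0: [84, 8, 73, 65, 19, 24, 79, 83, 60]
L1: h(84,8)=(84*31+8)%997=618 h(73,65)=(73*31+65)%997=334 h(19,24)=(19*31+24)%997=613 h(79,83)=(79*31+83)%997=538 h(60,60)=(60*31+60)%997=923 -> [618, 334, 613, 538, 923]
L2: h(618,334)=(618*31+334)%997=549 h(613,538)=(613*31+538)%997=598 h(923,923)=(923*31+923)%997=623 -> [549, 598, 623]
L3: h(549,598)=(549*31+598)%997=668 h(623,623)=(623*31+623)%997=993 -> [668, 993]
L4: h(668,993)=(668*31+993)%997=764 -> [764]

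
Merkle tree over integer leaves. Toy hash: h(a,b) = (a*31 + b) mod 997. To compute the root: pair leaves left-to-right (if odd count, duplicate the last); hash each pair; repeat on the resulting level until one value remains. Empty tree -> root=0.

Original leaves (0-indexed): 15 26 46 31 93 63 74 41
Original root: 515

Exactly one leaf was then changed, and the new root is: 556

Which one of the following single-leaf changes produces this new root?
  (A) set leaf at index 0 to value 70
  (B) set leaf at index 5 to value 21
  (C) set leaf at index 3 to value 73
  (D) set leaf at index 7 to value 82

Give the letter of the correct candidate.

Answer: D

Derivation:
Original leaves: [15, 26, 46, 31, 93, 63, 74, 41]
Target new root: 556
Try each candidate change and compute the resulting root:
Candidate A: set leaf[0] = 70 -> leaves = [70, 26, 46, 31, 93, 63, 74, 41]
  L0: [70, 26, 46, 31, 93, 63, 74, 41]
  L1: h(70,26)=(70*31+26)%997=202 h(46,31)=(46*31+31)%997=460 h(93,63)=(93*31+63)%997=952 h(74,41)=(74*31+41)%997=341 -> [202, 460, 952, 341]
  L2: h(202,460)=(202*31+460)%997=740 h(952,341)=(952*31+341)%997=940 -> [740, 940]
  L3: h(740,940)=(740*31+940)%997=949 -> [949]
  root = 949 != target 556
Candidate B: set leaf[5] = 21 -> leaves = [15, 26, 46, 31, 93, 21, 74, 41]
  L0: [15, 26, 46, 31, 93, 21, 74, 41]
  L1: h(15,26)=(15*31+26)%997=491 h(46,31)=(46*31+31)%997=460 h(93,21)=(93*31+21)%997=910 h(74,41)=(74*31+41)%997=341 -> [491, 460, 910, 341]
  L2: h(491,460)=(491*31+460)%997=726 h(910,341)=(910*31+341)%997=635 -> [726, 635]
  L3: h(726,635)=(726*31+635)%997=210 -> [210]
  root = 210 != target 556
Candidate C: set leaf[3] = 73 -> leaves = [15, 26, 46, 73, 93, 63, 74, 41]
  L0: [15, 26, 46, 73, 93, 63, 74, 41]
  L1: h(15,26)=(15*31+26)%997=491 h(46,73)=(46*31+73)%997=502 h(93,63)=(93*31+63)%997=952 h(74,41)=(74*31+41)%997=341 -> [491, 502, 952, 341]
  L2: h(491,502)=(491*31+502)%997=768 h(952,341)=(952*31+341)%997=940 -> [768, 940]
  L3: h(768,940)=(768*31+940)%997=820 -> [820]
  root = 820 != target 556
Candidate D: set leaf[7] = 82 -> leaves = [15, 26, 46, 31, 93, 63, 74, 82]
  L0: [15, 26, 46, 31, 93, 63, 74, 82]
  L1: h(15,26)=(15*31+26)%997=491 h(46,31)=(46*31+31)%997=460 h(93,63)=(93*31+63)%997=952 h(74,82)=(74*31+82)%997=382 -> [491, 460, 952, 382]
  L2: h(491,460)=(491*31+460)%997=726 h(952,382)=(952*31+382)%997=981 -> [726, 981]
  L3: h(726,981)=(726*31+981)%997=556 -> [556]
  root = 556 == target 556  ** MATCH **
Candidate D produces the target root.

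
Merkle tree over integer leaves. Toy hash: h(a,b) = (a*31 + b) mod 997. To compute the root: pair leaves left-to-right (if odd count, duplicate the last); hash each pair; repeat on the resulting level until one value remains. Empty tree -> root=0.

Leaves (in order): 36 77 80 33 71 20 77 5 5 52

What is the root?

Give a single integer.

Answer: 648

Derivation:
L0: [36, 77, 80, 33, 71, 20, 77, 5, 5, 52]
L1: h(36,77)=(36*31+77)%997=196 h(80,33)=(80*31+33)%997=519 h(71,20)=(71*31+20)%997=227 h(77,5)=(77*31+5)%997=398 h(5,52)=(5*31+52)%997=207 -> [196, 519, 227, 398, 207]
L2: h(196,519)=(196*31+519)%997=613 h(227,398)=(227*31+398)%997=456 h(207,207)=(207*31+207)%997=642 -> [613, 456, 642]
L3: h(613,456)=(613*31+456)%997=516 h(642,642)=(642*31+642)%997=604 -> [516, 604]
L4: h(516,604)=(516*31+604)%997=648 -> [648]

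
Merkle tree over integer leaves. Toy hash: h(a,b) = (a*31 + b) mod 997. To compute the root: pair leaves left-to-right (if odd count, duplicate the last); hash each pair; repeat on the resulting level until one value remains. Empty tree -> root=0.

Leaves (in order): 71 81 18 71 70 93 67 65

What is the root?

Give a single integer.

Answer: 669

Derivation:
L0: [71, 81, 18, 71, 70, 93, 67, 65]
L1: h(71,81)=(71*31+81)%997=288 h(18,71)=(18*31+71)%997=629 h(70,93)=(70*31+93)%997=269 h(67,65)=(67*31+65)%997=148 -> [288, 629, 269, 148]
L2: h(288,629)=(288*31+629)%997=584 h(269,148)=(269*31+148)%997=511 -> [584, 511]
L3: h(584,511)=(584*31+511)%997=669 -> [669]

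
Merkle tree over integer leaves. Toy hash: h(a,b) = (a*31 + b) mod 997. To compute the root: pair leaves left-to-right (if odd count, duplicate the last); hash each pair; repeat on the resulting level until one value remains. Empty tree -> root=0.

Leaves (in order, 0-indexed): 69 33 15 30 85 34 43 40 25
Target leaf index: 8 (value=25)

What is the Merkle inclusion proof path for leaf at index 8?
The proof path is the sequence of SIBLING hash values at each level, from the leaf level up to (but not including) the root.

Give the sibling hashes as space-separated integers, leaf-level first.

Answer: 25 800 675 328

Derivation:
L0 (leaves): [69, 33, 15, 30, 85, 34, 43, 40, 25], target index=8
L1: h(69,33)=(69*31+33)%997=178 [pair 0] h(15,30)=(15*31+30)%997=495 [pair 1] h(85,34)=(85*31+34)%997=675 [pair 2] h(43,40)=(43*31+40)%997=376 [pair 3] h(25,25)=(25*31+25)%997=800 [pair 4] -> [178, 495, 675, 376, 800]
  Sibling for proof at L0: 25
L2: h(178,495)=(178*31+495)%997=31 [pair 0] h(675,376)=(675*31+376)%997=364 [pair 1] h(800,800)=(800*31+800)%997=675 [pair 2] -> [31, 364, 675]
  Sibling for proof at L1: 800
L3: h(31,364)=(31*31+364)%997=328 [pair 0] h(675,675)=(675*31+675)%997=663 [pair 1] -> [328, 663]
  Sibling for proof at L2: 675
L4: h(328,663)=(328*31+663)%997=861 [pair 0] -> [861]
  Sibling for proof at L3: 328
Root: 861
Proof path (sibling hashes from leaf to root): [25, 800, 675, 328]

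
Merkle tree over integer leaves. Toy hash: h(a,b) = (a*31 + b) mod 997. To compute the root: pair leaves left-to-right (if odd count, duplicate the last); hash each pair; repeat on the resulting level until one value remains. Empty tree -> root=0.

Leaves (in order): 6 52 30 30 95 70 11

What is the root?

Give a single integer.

Answer: 354

Derivation:
L0: [6, 52, 30, 30, 95, 70, 11]
L1: h(6,52)=(6*31+52)%997=238 h(30,30)=(30*31+30)%997=960 h(95,70)=(95*31+70)%997=24 h(11,11)=(11*31+11)%997=352 -> [238, 960, 24, 352]
L2: h(238,960)=(238*31+960)%997=362 h(24,352)=(24*31+352)%997=99 -> [362, 99]
L3: h(362,99)=(362*31+99)%997=354 -> [354]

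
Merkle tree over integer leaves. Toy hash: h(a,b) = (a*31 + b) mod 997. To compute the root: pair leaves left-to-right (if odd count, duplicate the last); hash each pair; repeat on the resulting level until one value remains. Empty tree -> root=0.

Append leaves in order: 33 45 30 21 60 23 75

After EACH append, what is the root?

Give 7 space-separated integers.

After append 33 (leaves=[33]):
  L0: [33]
  root=33
After append 45 (leaves=[33, 45]):
  L0: [33, 45]
  L1: h(33,45)=(33*31+45)%997=71 -> [71]
  root=71
After append 30 (leaves=[33, 45, 30]):
  L0: [33, 45, 30]
  L1: h(33,45)=(33*31+45)%997=71 h(30,30)=(30*31+30)%997=960 -> [71, 960]
  L2: h(71,960)=(71*31+960)%997=170 -> [170]
  root=170
After append 21 (leaves=[33, 45, 30, 21]):
  L0: [33, 45, 30, 21]
  L1: h(33,45)=(33*31+45)%997=71 h(30,21)=(30*31+21)%997=951 -> [71, 951]
  L2: h(71,951)=(71*31+951)%997=161 -> [161]
  root=161
After append 60 (leaves=[33, 45, 30, 21, 60]):
  L0: [33, 45, 30, 21, 60]
  L1: h(33,45)=(33*31+45)%997=71 h(30,21)=(30*31+21)%997=951 h(60,60)=(60*31+60)%997=923 -> [71, 951, 923]
  L2: h(71,951)=(71*31+951)%997=161 h(923,923)=(923*31+923)%997=623 -> [161, 623]
  L3: h(161,623)=(161*31+623)%997=629 -> [629]
  root=629
After append 23 (leaves=[33, 45, 30, 21, 60, 23]):
  L0: [33, 45, 30, 21, 60, 23]
  L1: h(33,45)=(33*31+45)%997=71 h(30,21)=(30*31+21)%997=951 h(60,23)=(60*31+23)%997=886 -> [71, 951, 886]
  L2: h(71,951)=(71*31+951)%997=161 h(886,886)=(886*31+886)%997=436 -> [161, 436]
  L3: h(161,436)=(161*31+436)%997=442 -> [442]
  root=442
After append 75 (leaves=[33, 45, 30, 21, 60, 23, 75]):
  L0: [33, 45, 30, 21, 60, 23, 75]
  L1: h(33,45)=(33*31+45)%997=71 h(30,21)=(30*31+21)%997=951 h(60,23)=(60*31+23)%997=886 h(75,75)=(75*31+75)%997=406 -> [71, 951, 886, 406]
  L2: h(71,951)=(71*31+951)%997=161 h(886,406)=(886*31+406)%997=953 -> [161, 953]
  L3: h(161,953)=(161*31+953)%997=959 -> [959]
  root=959

Answer: 33 71 170 161 629 442 959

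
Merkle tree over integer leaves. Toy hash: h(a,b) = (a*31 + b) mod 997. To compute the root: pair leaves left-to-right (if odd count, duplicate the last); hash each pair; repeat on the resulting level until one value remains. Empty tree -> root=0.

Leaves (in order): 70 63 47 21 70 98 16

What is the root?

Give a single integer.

L0: [70, 63, 47, 21, 70, 98, 16]
L1: h(70,63)=(70*31+63)%997=239 h(47,21)=(47*31+21)%997=481 h(70,98)=(70*31+98)%997=274 h(16,16)=(16*31+16)%997=512 -> [239, 481, 274, 512]
L2: h(239,481)=(239*31+481)%997=911 h(274,512)=(274*31+512)%997=33 -> [911, 33]
L3: h(911,33)=(911*31+33)%997=358 -> [358]

Answer: 358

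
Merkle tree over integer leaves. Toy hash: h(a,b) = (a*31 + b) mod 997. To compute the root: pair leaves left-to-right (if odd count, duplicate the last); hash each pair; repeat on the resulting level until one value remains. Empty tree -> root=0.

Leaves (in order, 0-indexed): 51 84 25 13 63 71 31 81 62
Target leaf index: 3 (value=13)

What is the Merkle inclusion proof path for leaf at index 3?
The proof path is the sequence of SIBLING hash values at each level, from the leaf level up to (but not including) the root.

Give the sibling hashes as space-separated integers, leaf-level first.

Answer: 25 668 975 727

Derivation:
L0 (leaves): [51, 84, 25, 13, 63, 71, 31, 81, 62], target index=3
L1: h(51,84)=(51*31+84)%997=668 [pair 0] h(25,13)=(25*31+13)%997=788 [pair 1] h(63,71)=(63*31+71)%997=30 [pair 2] h(31,81)=(31*31+81)%997=45 [pair 3] h(62,62)=(62*31+62)%997=987 [pair 4] -> [668, 788, 30, 45, 987]
  Sibling for proof at L0: 25
L2: h(668,788)=(668*31+788)%997=559 [pair 0] h(30,45)=(30*31+45)%997=975 [pair 1] h(987,987)=(987*31+987)%997=677 [pair 2] -> [559, 975, 677]
  Sibling for proof at L1: 668
L3: h(559,975)=(559*31+975)%997=358 [pair 0] h(677,677)=(677*31+677)%997=727 [pair 1] -> [358, 727]
  Sibling for proof at L2: 975
L4: h(358,727)=(358*31+727)%997=858 [pair 0] -> [858]
  Sibling for proof at L3: 727
Root: 858
Proof path (sibling hashes from leaf to root): [25, 668, 975, 727]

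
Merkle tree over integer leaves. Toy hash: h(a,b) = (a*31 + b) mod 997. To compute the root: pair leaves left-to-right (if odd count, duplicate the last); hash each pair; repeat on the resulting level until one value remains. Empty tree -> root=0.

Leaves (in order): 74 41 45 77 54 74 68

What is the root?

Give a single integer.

L0: [74, 41, 45, 77, 54, 74, 68]
L1: h(74,41)=(74*31+41)%997=341 h(45,77)=(45*31+77)%997=475 h(54,74)=(54*31+74)%997=751 h(68,68)=(68*31+68)%997=182 -> [341, 475, 751, 182]
L2: h(341,475)=(341*31+475)%997=79 h(751,182)=(751*31+182)%997=532 -> [79, 532]
L3: h(79,532)=(79*31+532)%997=987 -> [987]

Answer: 987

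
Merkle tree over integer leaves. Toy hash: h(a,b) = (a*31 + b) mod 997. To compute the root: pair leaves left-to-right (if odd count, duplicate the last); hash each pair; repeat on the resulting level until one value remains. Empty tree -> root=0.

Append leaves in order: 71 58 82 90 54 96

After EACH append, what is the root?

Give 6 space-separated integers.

Answer: 71 265 869 877 729 79

Derivation:
After append 71 (leaves=[71]):
  L0: [71]
  root=71
After append 58 (leaves=[71, 58]):
  L0: [71, 58]
  L1: h(71,58)=(71*31+58)%997=265 -> [265]
  root=265
After append 82 (leaves=[71, 58, 82]):
  L0: [71, 58, 82]
  L1: h(71,58)=(71*31+58)%997=265 h(82,82)=(82*31+82)%997=630 -> [265, 630]
  L2: h(265,630)=(265*31+630)%997=869 -> [869]
  root=869
After append 90 (leaves=[71, 58, 82, 90]):
  L0: [71, 58, 82, 90]
  L1: h(71,58)=(71*31+58)%997=265 h(82,90)=(82*31+90)%997=638 -> [265, 638]
  L2: h(265,638)=(265*31+638)%997=877 -> [877]
  root=877
After append 54 (leaves=[71, 58, 82, 90, 54]):
  L0: [71, 58, 82, 90, 54]
  L1: h(71,58)=(71*31+58)%997=265 h(82,90)=(82*31+90)%997=638 h(54,54)=(54*31+54)%997=731 -> [265, 638, 731]
  L2: h(265,638)=(265*31+638)%997=877 h(731,731)=(731*31+731)%997=461 -> [877, 461]
  L3: h(877,461)=(877*31+461)%997=729 -> [729]
  root=729
After append 96 (leaves=[71, 58, 82, 90, 54, 96]):
  L0: [71, 58, 82, 90, 54, 96]
  L1: h(71,58)=(71*31+58)%997=265 h(82,90)=(82*31+90)%997=638 h(54,96)=(54*31+96)%997=773 -> [265, 638, 773]
  L2: h(265,638)=(265*31+638)%997=877 h(773,773)=(773*31+773)%997=808 -> [877, 808]
  L3: h(877,808)=(877*31+808)%997=79 -> [79]
  root=79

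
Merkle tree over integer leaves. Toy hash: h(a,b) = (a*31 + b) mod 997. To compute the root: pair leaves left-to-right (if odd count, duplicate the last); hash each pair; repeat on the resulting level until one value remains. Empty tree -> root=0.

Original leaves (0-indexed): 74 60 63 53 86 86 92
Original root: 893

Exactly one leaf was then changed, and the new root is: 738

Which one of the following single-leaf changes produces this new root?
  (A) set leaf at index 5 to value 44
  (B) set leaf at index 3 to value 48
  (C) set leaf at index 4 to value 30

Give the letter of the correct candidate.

Original leaves: [74, 60, 63, 53, 86, 86, 92]
Target new root: 738
Try each candidate change and compute the resulting root:
Candidate A: set leaf[5] = 44 -> leaves = [74, 60, 63, 53, 86, 44, 92]
  L0: [74, 60, 63, 53, 86, 44, 92]
  L1: h(74,60)=(74*31+60)%997=360 h(63,53)=(63*31+53)%997=12 h(86,44)=(86*31+44)%997=716 h(92,92)=(92*31+92)%997=950 -> [360, 12, 716, 950]
  L2: h(360,12)=(360*31+12)%997=205 h(716,950)=(716*31+950)%997=215 -> [205, 215]
  L3: h(205,215)=(205*31+215)%997=588 -> [588]
  root = 588 != target 738
Candidate B: set leaf[3] = 48 -> leaves = [74, 60, 63, 48, 86, 86, 92]
  L0: [74, 60, 63, 48, 86, 86, 92]
  L1: h(74,60)=(74*31+60)%997=360 h(63,48)=(63*31+48)%997=7 h(86,86)=(86*31+86)%997=758 h(92,92)=(92*31+92)%997=950 -> [360, 7, 758, 950]
  L2: h(360,7)=(360*31+7)%997=200 h(758,950)=(758*31+950)%997=520 -> [200, 520]
  L3: h(200,520)=(200*31+520)%997=738 -> [738]
  root = 738 == target 738  ** MATCH **
Candidate C: set leaf[4] = 30 -> leaves = [74, 60, 63, 53, 30, 86, 92]
  L0: [74, 60, 63, 53, 30, 86, 92]
  L1: h(74,60)=(74*31+60)%997=360 h(63,53)=(63*31+53)%997=12 h(30,86)=(30*31+86)%997=19 h(92,92)=(92*31+92)%997=950 -> [360, 12, 19, 950]
  L2: h(360,12)=(360*31+12)%997=205 h(19,950)=(19*31+950)%997=542 -> [205, 542]
  L3: h(205,542)=(205*31+542)%997=915 -> [915]
  root = 915 != target 738
Candidate B produces the target root.

Answer: B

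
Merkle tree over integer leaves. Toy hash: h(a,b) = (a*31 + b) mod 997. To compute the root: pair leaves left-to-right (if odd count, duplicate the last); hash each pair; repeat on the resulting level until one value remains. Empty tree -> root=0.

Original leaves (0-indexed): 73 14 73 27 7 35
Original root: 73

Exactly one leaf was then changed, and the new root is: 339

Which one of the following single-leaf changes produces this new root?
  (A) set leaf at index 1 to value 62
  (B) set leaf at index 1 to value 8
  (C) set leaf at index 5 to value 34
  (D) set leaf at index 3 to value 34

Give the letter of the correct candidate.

Original leaves: [73, 14, 73, 27, 7, 35]
Target new root: 339
Try each candidate change and compute the resulting root:
Candidate A: set leaf[1] = 62 -> leaves = [73, 62, 73, 27, 7, 35]
  L0: [73, 62, 73, 27, 7, 35]
  L1: h(73,62)=(73*31+62)%997=331 h(73,27)=(73*31+27)%997=296 h(7,35)=(7*31+35)%997=252 -> [331, 296, 252]
  L2: h(331,296)=(331*31+296)%997=587 h(252,252)=(252*31+252)%997=88 -> [587, 88]
  L3: h(587,88)=(587*31+88)%997=339 -> [339]
  root = 339 == target 339  ** MATCH **
Candidate B: set leaf[1] = 8 -> leaves = [73, 8, 73, 27, 7, 35]
  L0: [73, 8, 73, 27, 7, 35]
  L1: h(73,8)=(73*31+8)%997=277 h(73,27)=(73*31+27)%997=296 h(7,35)=(7*31+35)%997=252 -> [277, 296, 252]
  L2: h(277,296)=(277*31+296)%997=907 h(252,252)=(252*31+252)%997=88 -> [907, 88]
  L3: h(907,88)=(907*31+88)%997=289 -> [289]
  root = 289 != target 339
Candidate C: set leaf[5] = 34 -> leaves = [73, 14, 73, 27, 7, 34]
  L0: [73, 14, 73, 27, 7, 34]
  L1: h(73,14)=(73*31+14)%997=283 h(73,27)=(73*31+27)%997=296 h(7,34)=(7*31+34)%997=251 -> [283, 296, 251]
  L2: h(283,296)=(283*31+296)%997=96 h(251,251)=(251*31+251)%997=56 -> [96, 56]
  L3: h(96,56)=(96*31+56)%997=41 -> [41]
  root = 41 != target 339
Candidate D: set leaf[3] = 34 -> leaves = [73, 14, 73, 34, 7, 35]
  L0: [73, 14, 73, 34, 7, 35]
  L1: h(73,14)=(73*31+14)%997=283 h(73,34)=(73*31+34)%997=303 h(7,35)=(7*31+35)%997=252 -> [283, 303, 252]
  L2: h(283,303)=(283*31+303)%997=103 h(252,252)=(252*31+252)%997=88 -> [103, 88]
  L3: h(103,88)=(103*31+88)%997=290 -> [290]
  root = 290 != target 339
Candidate A produces the target root.

Answer: A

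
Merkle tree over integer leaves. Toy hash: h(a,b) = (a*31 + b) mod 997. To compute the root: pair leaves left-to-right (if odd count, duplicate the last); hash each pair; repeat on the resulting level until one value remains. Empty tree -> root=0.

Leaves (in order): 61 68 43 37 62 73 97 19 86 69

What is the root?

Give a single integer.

L0: [61, 68, 43, 37, 62, 73, 97, 19, 86, 69]
L1: h(61,68)=(61*31+68)%997=962 h(43,37)=(43*31+37)%997=373 h(62,73)=(62*31+73)%997=1 h(97,19)=(97*31+19)%997=35 h(86,69)=(86*31+69)%997=741 -> [962, 373, 1, 35, 741]
L2: h(962,373)=(962*31+373)%997=285 h(1,35)=(1*31+35)%997=66 h(741,741)=(741*31+741)%997=781 -> [285, 66, 781]
L3: h(285,66)=(285*31+66)%997=925 h(781,781)=(781*31+781)%997=67 -> [925, 67]
L4: h(925,67)=(925*31+67)%997=826 -> [826]

Answer: 826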